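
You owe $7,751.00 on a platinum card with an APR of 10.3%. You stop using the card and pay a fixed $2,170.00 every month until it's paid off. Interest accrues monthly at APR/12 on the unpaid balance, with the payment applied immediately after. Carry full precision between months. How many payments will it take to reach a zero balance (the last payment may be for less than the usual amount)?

4 payments

Monthly rate r = 10.3%/12 = 0.858333% = 0.00858333.
Recurrence: B ← B·(1+r) − $2,170.00.
Month 1: interest $66.53; balance after payment $5,647.53.
Month 2: interest $48.47; balance after payment $3,526.00.
Month 3: interest $30.26; balance after payment $1,386.27.
Month 4: interest $11.90; balance after payment $0.00.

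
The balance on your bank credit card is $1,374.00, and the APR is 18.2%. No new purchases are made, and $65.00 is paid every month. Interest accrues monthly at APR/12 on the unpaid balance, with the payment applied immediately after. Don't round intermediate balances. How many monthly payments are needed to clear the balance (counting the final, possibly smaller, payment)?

26 months

Monthly rate r = 18.2%/12 = 1.51667% = 0.0151667.
Recurrence: B ← B·(1+r) − $65.00.
Month 1: interest $20.84; balance after payment $1,329.84.
Month 2: interest $20.17; balance after payment $1,285.01.
Closed form: n = −ln(1 − rB₀/P)/ln(1+r) = −ln(0.6794)/ln(1.01517) ≈ 25.679, so the balance reaches zero during payment 26.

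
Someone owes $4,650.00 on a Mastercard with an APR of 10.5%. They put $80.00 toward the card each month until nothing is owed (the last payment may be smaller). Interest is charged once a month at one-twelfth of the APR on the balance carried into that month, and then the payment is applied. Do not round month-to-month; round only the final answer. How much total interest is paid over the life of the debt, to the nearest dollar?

$1,874

Monthly rate r = 10.5%/12 = 0.875% = 0.00875.
Payoff takes n = ⌈−ln(1 − rB₀/P)/ln(1+r)⌉ = ⌈81.553⌉ = 82 payments; the last is $44.32.
Total paid = 81·$80.00 + $44.32 = $6,524.32.
Total interest = total paid − principal = $6,524.32 − $4,650.00 = $1,874.32.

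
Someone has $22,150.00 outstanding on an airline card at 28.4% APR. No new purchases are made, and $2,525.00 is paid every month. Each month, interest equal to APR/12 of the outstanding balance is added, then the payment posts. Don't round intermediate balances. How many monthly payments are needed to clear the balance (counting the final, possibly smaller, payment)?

Monthly rate r = 28.4%/12 = 2.36667% = 0.0236667.
Recurrence: B ← B·(1+r) − $2,525.00.
Month 1: interest $524.22; balance after payment $20,149.22.
Month 2: interest $476.86; balance after payment $18,101.08.
Closed form: n = −ln(1 − rB₀/P)/ln(1+r) = −ln(0.79239)/ln(1.02367) ≈ 9.948, so the balance reaches zero during payment 10.

10 months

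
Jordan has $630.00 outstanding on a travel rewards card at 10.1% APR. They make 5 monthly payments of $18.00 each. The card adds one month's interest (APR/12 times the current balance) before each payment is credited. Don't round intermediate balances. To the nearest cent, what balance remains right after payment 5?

Monthly rate r = 10.1%/12 = 0.841667% = 0.00841667.
Each month: B ← B·(1+r) − $18.00.
Month 1: interest $5.30; balance after payment $617.30.
Month 2: interest $5.20; balance after payment $604.50.
Month 3: interest $5.09; balance after payment $591.59.
Month 4: interest $4.98; balance after payment $578.57.
Month 5: interest $4.87; balance after payment $565.43.

$565.43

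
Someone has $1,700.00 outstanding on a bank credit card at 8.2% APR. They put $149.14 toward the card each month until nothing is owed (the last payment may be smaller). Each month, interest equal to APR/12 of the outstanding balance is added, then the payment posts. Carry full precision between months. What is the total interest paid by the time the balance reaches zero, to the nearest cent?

$75.94

Monthly rate r = 8.2%/12 = 0.683333% = 0.00683333.
Payoff takes n = ⌈−ln(1 − rB₀/P)/ln(1+r)⌉ = ⌈11.908⌉ = 12 payments; the last is $135.40.
Total paid = 11·$149.14 + $135.40 = $1,775.94.
Total interest = total paid − principal = $1,775.94 − $1,700.00 = $75.94.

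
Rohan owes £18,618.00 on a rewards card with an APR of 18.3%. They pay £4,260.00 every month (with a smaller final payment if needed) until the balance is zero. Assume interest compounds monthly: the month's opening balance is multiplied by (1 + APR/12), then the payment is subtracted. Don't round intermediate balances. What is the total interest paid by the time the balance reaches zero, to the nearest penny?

£803.95

Monthly rate r = 18.3%/12 = 1.525% = 0.01525.
Payoff takes n = ⌈−ln(1 − rB₀/P)/ln(1+r)⌉ = ⌈4.557⌉ = 5 payments; the last is £2,381.95.
Total paid = 4·£4,260.00 + £2,381.95 = £19,421.95.
Total interest = total paid − principal = £19,421.95 − £18,618.00 = £803.95.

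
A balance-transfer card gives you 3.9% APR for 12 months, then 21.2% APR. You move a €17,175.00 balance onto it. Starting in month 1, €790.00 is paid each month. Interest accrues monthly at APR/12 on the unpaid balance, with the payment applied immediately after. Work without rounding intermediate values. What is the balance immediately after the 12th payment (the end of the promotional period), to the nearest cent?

Promo months 1–12 at r₀ = 3.9%/12 = 0.00325; months 13+ at r₁ = 21.2%/12 = 0.0176667.
After month 12: iterate B ← B·(1+r₀) − €790.00 for 12 months → €8,205.62.

€8,205.62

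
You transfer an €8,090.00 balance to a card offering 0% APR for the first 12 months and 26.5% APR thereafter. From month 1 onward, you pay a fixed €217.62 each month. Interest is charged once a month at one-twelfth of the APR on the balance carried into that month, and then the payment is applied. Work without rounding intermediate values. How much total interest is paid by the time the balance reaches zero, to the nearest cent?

Promo months 1–12 at r₀ = 0%/12 = 0; months 13+ at r₁ = 26.5%/12 = 0.0220833.
After month 12 (no interest yet): B = €8,090.00 − 12·€217.62 = €5,478.56.
Then at r₁ with €217.62/mo: n₂ = −ln(1 − r₁·B/P)/ln(1+r₁) ≈ 37.17 → 38 more payments.
Total paid = 49·€217.62 + €36.36 = €10,699.74; interest = €10,699.74 − €8,090.00 = €2,609.74.

€2,609.74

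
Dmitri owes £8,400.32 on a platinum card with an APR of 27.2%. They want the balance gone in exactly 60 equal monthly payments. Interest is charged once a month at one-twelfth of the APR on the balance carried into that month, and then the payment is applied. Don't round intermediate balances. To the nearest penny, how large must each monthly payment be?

Monthly rate r = 27.2%/12 = 2.26667% = 0.0226667.
Level-payment amortization: P = B₀·r / (1 − (1+r)^(−n)) = 8400.32·0.0226667 / (1 − 1.02267^(−60)).
Denominator 1 − (1+r)^(−60) = 0.739412268.
P = 190.407 / 0.739412268 ≈ 257.51.

£257.51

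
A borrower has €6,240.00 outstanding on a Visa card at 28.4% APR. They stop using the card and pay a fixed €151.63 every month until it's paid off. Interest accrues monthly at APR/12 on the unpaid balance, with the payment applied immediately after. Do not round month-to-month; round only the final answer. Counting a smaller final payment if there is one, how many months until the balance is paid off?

156 months

Monthly rate r = 28.4%/12 = 2.36667% = 0.0236667.
Recurrence: B ← B·(1+r) − €151.63.
Month 1: interest €147.68; balance after payment €6,236.05.
Month 2: interest €147.59; balance after payment €6,232.01.
Closed form: n = −ln(1 − rB₀/P)/ln(1+r) = −ln(0.02605)/ln(1.02367) ≈ 155.946, so the balance reaches zero during payment 156.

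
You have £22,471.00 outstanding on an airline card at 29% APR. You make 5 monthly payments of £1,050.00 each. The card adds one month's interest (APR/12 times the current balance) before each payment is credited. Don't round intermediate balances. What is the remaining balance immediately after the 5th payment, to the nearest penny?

£19,810.74

Monthly rate r = 29%/12 = 2.41667% = 0.0241667.
Each month: B ← B·(1+r) − £1,050.00.
Month 1: interest £543.05; balance after payment £21,964.05.
Month 2: interest £530.80; balance after payment £21,444.85.
Month 3: interest £518.25; balance after payment £20,913.10.
Month 4: interest £505.40; balance after payment £20,368.50.
Month 5: interest £492.24; balance after payment £19,810.74.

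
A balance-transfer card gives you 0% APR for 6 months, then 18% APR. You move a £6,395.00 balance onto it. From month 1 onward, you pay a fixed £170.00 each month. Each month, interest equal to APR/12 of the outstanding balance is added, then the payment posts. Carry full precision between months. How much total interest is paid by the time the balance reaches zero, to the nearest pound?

Promo months 1–6 at r₀ = 0%/12 = 0; months 7+ at r₁ = 18%/12 = 0.015.
After month 6 (no interest yet): B = £6,395.00 − 6·£170.00 = £5,375.00.
Then at r₁ with £170.00/mo: n₂ = −ln(1 − r₁·B/P)/ln(1+r₁) ≈ 43.18 → 44 more payments.
Total paid = 49·£170.00 + £31.56 = £8,361.56; interest = £8,361.56 − £6,395.00 = £1,966.56.

£1,967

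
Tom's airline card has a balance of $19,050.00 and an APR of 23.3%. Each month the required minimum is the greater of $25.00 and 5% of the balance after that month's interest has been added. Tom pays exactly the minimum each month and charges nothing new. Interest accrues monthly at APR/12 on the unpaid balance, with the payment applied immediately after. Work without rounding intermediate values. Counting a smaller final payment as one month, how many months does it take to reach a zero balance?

140 months

Monthly rate r = 23.3%/12 = 1.94167% = 0.0194167.
While 5% of the post-interest balance exceeds $25.00, each month B ← (B·(1+r))·(1 − 0.05), i.e. B shrinks by the factor (1+r)·0.95 = 0.96845.
This holds for months 1–115. Entering month 116 the balance is $477.04; 5% of the post-interest balance is now below $25.00, so the flat $25.00 minimum applies from here.
From month 116 a fixed $25.00 at rate r clears $477.04 in 25 more payments. Total: 115 + 25 = 140 months.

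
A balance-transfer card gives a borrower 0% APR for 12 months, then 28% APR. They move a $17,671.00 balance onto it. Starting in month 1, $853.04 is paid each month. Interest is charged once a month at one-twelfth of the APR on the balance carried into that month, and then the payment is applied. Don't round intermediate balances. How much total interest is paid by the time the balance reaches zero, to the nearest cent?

Promo months 1–12 at r₀ = 0%/12 = 0; months 13+ at r₁ = 28%/12 = 0.0233333.
After month 12 (no interest yet): B = $17,671.00 − 12·$853.04 = $7,434.52.
Then at r₁ with $853.04/mo: n₂ = −ln(1 − r₁·B/P)/ln(1+r₁) ≈ 9.86 → 10 more payments.
Total paid = 21·$853.04 + $732.07 = $18,645.91; interest = $18,645.91 − $17,671.00 = $974.91.

$974.91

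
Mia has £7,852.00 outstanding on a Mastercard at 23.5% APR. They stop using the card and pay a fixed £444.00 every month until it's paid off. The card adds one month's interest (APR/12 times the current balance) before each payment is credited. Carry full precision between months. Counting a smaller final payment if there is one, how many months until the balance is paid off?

Monthly rate r = 23.5%/12 = 1.95833% = 0.0195833.
Recurrence: B ← B·(1+r) − £444.00.
Month 1: interest £153.77; balance after payment £7,561.77.
Month 2: interest £148.08; balance after payment £7,265.85.
Closed form: n = −ln(1 − rB₀/P)/ln(1+r) = −ln(0.65367)/ln(1.01958) ≈ 21.921, so the balance reaches zero during payment 22.

22 payments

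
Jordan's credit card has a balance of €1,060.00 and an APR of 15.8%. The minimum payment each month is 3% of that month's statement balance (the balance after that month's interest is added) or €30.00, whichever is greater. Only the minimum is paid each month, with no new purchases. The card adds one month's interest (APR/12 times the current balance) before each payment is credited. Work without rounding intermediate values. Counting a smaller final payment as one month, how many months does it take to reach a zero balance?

Monthly rate r = 15.8%/12 = 1.31667% = 0.0131667.
While 3% of the post-interest balance exceeds €30.00, each month B ← (B·(1+r))·(1 − 0.03), i.e. B shrinks by the factor (1+r)·0.97 = 0.98277.
This holds for months 1–5. Entering month 6 the balance is €971.78; 3% of the post-interest balance is now below €30.00, so the flat €30.00 minimum applies from here.
From month 6 a fixed €30.00 at rate r clears €971.78 in 43 more payments. Total: 5 + 43 = 48 months.

48 months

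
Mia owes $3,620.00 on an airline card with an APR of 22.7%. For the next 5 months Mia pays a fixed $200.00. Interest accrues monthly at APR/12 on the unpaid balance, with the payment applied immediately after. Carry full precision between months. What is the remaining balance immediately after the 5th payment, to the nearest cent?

Monthly rate r = 22.7%/12 = 1.89167% = 0.0189167.
Each month: B ← B·(1+r) − $200.00.
Month 1: interest $68.48; balance after payment $3,488.48.
Month 2: interest $65.99; balance after payment $3,354.47.
Month 3: interest $63.46; balance after payment $3,217.92.
Month 4: interest $60.87; balance after payment $3,078.80.
Month 5: interest $58.24; balance after payment $2,937.04.

$2,937.04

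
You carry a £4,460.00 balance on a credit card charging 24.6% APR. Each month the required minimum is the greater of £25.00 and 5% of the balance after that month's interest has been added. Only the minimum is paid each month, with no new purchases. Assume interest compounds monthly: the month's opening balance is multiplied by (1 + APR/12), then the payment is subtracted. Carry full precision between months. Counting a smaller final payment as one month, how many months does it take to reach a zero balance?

Monthly rate r = 24.6%/12 = 2.05% = 0.0205.
While 5% of the post-interest balance exceeds £25.00, each month B ← (B·(1+r))·(1 − 0.05), i.e. B shrinks by the factor (1+r)·0.95 = 0.96947.
This holds for months 1–72. Entering month 73 the balance is £478.60; 5% of the post-interest balance is now below £25.00, so the flat £25.00 minimum applies from here.
From month 73 a fixed £25.00 at rate r clears £478.60 in 25 more payments. Total: 72 + 25 = 97 months.

97 months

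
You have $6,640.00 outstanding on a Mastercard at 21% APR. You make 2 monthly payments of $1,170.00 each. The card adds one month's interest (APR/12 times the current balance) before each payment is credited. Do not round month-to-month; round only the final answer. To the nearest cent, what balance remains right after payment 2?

Monthly rate r = 21%/12 = 1.75% = 0.0175.
Each month: B ← B·(1+r) − $1,170.00.
Month 1: interest $116.20; balance after payment $5,586.20.
Month 2: interest $97.76; balance after payment $4,513.96.

$4,513.96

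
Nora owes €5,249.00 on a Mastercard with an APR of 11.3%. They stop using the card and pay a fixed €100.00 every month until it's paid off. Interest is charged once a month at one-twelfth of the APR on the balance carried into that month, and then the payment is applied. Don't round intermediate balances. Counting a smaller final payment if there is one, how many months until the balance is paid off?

73 months

Monthly rate r = 11.3%/12 = 0.941667% = 0.00941667.
Recurrence: B ← B·(1+r) − €100.00.
Month 1: interest €49.43; balance after payment €5,198.43.
Month 2: interest €48.95; balance after payment €5,147.38.
Closed form: n = −ln(1 − rB₀/P)/ln(1+r) = −ln(0.50572)/ln(1.00942) ≈ 72.741, so the balance reaches zero during payment 73.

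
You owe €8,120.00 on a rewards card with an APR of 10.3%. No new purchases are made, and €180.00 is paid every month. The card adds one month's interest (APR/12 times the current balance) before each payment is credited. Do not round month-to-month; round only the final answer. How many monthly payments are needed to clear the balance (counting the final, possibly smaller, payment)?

Monthly rate r = 10.3%/12 = 0.858333% = 0.00858333.
Recurrence: B ← B·(1+r) − €180.00.
Month 1: interest €69.70; balance after payment €8,009.70.
Month 2: interest €68.75; balance after payment €7,898.45.
Closed form: n = −ln(1 − rB₀/P)/ln(1+r) = −ln(0.6128)/ln(1.00858) ≈ 57.300, so the balance reaches zero during payment 58.

58 payments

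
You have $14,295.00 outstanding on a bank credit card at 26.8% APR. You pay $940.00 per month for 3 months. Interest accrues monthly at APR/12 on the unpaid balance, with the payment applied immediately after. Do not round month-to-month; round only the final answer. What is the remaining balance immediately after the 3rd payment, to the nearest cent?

$12,390.87

Monthly rate r = 26.8%/12 = 2.23333% = 0.0223333.
Each month: B ← B·(1+r) − $940.00.
Month 1: interest $319.25; balance after payment $13,674.25.
Month 2: interest $305.39; balance after payment $13,039.65.
Month 3: interest $291.22; balance after payment $12,390.87.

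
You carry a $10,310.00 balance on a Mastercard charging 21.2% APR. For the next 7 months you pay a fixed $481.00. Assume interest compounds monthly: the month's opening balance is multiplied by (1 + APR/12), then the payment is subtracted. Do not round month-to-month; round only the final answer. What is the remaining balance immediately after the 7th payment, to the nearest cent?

$8,103.80

Monthly rate r = 21.2%/12 = 1.76667% = 0.0176667.
Each month: B ← B·(1+r) − $481.00.
Month 1: interest $182.14; balance after payment $10,011.14.
Month 2: interest $176.86; balance after payment $9,707.01.
Month 3: interest $171.49; balance after payment $9,397.50.
Month 4: interest $166.02; balance after payment $9,082.52.
Month 5: interest $160.46; balance after payment $8,761.98.
Month 6: interest $154.79; balance after payment $8,435.77.
Month 7: interest $149.03; balance after payment $8,103.80.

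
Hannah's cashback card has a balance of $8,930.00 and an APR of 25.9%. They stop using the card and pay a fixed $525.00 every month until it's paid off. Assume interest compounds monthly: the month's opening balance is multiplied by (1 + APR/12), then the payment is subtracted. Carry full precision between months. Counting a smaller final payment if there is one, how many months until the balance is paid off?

22 payments

Monthly rate r = 25.9%/12 = 2.15833% = 0.0215833.
Recurrence: B ← B·(1+r) − $525.00.
Month 1: interest $192.74; balance after payment $8,597.74.
Month 2: interest $185.57; balance after payment $8,258.31.
Closed form: n = −ln(1 − rB₀/P)/ln(1+r) = −ln(0.63288)/ln(1.02158) ≈ 21.424, so the balance reaches zero during payment 22.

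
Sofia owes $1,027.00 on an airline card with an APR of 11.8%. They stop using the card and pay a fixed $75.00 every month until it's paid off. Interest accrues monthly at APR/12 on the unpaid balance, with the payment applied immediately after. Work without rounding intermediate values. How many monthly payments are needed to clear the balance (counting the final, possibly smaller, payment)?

15 months

Monthly rate r = 11.8%/12 = 0.983333% = 0.00983333.
Recurrence: B ← B·(1+r) − $75.00.
Month 1: interest $10.10; balance after payment $962.10.
Month 2: interest $9.46; balance after payment $896.56.
Closed form: n = −ln(1 − rB₀/P)/ln(1+r) = −ln(0.86535)/ln(1.00983) ≈ 14.780, so the balance reaches zero during payment 15.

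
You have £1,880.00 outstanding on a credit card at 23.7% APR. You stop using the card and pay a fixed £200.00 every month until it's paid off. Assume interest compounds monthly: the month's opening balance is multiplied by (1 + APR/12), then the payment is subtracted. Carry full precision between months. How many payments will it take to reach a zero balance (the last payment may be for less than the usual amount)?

Monthly rate r = 23.7%/12 = 1.975% = 0.01975.
Recurrence: B ← B·(1+r) − £200.00.
Month 1: interest £37.13; balance after payment £1,717.13.
Month 2: interest £33.91; balance after payment £1,551.04.
Closed form: n = −ln(1 − rB₀/P)/ln(1+r) = −ln(0.81435)/ln(1.01975) ≈ 10.501, so the balance reaches zero during payment 11.

11 months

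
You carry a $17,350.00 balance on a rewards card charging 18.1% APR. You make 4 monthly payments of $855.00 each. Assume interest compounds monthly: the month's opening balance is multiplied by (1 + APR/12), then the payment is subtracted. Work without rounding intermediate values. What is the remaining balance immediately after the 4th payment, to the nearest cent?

$14,922.55

Monthly rate r = 18.1%/12 = 1.50833% = 0.0150833.
Each month: B ← B·(1+r) − $855.00.
Month 1: interest $261.70; balance after payment $16,756.70.
Month 2: interest $252.75; balance after payment $16,154.44.
Month 3: interest $243.66; balance after payment $15,543.11.
Month 4: interest $234.44; balance after payment $14,922.55.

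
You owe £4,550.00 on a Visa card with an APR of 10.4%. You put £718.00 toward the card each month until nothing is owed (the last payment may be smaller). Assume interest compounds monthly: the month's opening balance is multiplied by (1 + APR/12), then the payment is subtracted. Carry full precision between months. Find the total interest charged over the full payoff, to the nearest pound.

Monthly rate r = 10.4%/12 = 0.866667% = 0.00866667.
Payoff takes n = ⌈−ln(1 − rB₀/P)/ln(1+r)⌉ = ⌈6.546⌉ = 7 payments; the last is £392.73.
Total paid = 6·£718.00 + £392.73 = £4,700.73.
Total interest = total paid − principal = £4,700.73 − £4,550.00 = £150.73.

£151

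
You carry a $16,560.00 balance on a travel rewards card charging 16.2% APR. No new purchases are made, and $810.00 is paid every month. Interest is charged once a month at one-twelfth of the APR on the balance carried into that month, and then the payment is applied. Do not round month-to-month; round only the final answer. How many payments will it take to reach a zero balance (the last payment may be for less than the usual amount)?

Monthly rate r = 16.2%/12 = 1.35% = 0.0135.
Recurrence: B ← B·(1+r) − $810.00.
Month 1: interest $223.56; balance after payment $15,973.56.
Month 2: interest $215.64; balance after payment $15,379.20.
Closed form: n = −ln(1 − rB₀/P)/ln(1+r) = −ln(0.724)/ln(1.0135) ≈ 24.084, so the balance reaches zero during payment 25.

25 months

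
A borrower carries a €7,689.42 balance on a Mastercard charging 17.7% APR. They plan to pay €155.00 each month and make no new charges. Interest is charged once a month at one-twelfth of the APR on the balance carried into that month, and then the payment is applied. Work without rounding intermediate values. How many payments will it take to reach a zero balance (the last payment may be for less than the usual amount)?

90 months

Monthly rate r = 17.7%/12 = 1.475% = 0.01475.
Recurrence: B ← B·(1+r) − €155.00.
Month 1: interest €113.42; balance after payment €7,647.84.
Month 2: interest €112.81; balance after payment €7,605.64.
Closed form: n = −ln(1 − rB₀/P)/ln(1+r) = −ln(0.26826)/ln(1.01475) ≈ 89.862, so the balance reaches zero during payment 90.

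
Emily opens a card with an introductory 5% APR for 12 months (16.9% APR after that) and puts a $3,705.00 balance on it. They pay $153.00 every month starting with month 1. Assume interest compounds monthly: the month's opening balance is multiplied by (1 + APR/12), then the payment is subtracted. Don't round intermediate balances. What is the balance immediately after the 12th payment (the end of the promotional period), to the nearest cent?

Promo months 1–12 at r₀ = 5%/12 = 0.00416667; months 13+ at r₁ = 16.9%/12 = 0.0140833.
After month 12: iterate B ← B·(1+r₀) − $153.00 for 12 months → $2,015.89.

$2,015.89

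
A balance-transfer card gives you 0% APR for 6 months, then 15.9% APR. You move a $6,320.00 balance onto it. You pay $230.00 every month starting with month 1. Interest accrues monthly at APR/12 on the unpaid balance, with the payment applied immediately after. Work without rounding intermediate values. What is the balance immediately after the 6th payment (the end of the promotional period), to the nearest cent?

Promo months 1–6 at r₀ = 0%/12 = 0; months 7+ at r₁ = 15.9%/12 = 0.01325.
After month 6 (no interest yet): B = $6,320.00 − 6·$230.00 = $4,940.00.

$4,940.00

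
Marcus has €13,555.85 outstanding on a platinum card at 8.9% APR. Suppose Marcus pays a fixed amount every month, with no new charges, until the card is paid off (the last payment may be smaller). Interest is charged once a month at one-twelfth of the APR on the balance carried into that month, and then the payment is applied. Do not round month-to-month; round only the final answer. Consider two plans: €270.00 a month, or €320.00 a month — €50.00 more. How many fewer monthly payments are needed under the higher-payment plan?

Monthly rate r = 8.9%/12 = 0.741667% = 0.00741667.
At €270.00/mo: n = ⌈−ln(1 − rB₀/P)/ln(1+r)⌉ = 64 payments (last €10.07); total interest = total paid − €13,555.85 = €3,464.22.
At €320.00/mo: 52 payments (last €12.74); total interest €2,776.89.
Payments saved = 64 − 52 = 12.

12 fewer payments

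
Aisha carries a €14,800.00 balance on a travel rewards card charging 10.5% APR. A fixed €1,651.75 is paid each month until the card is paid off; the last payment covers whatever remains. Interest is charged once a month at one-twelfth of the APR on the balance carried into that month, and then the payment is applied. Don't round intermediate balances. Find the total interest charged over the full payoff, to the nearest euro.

Monthly rate r = 10.5%/12 = 0.875% = 0.00875.
Payoff takes n = ⌈−ln(1 − rB₀/P)/ln(1+r)⌉ = ⌈9.372⌉ = 10 payments; the last is €615.66.
Total paid = 9·€1,651.75 + €615.66 = €15,481.41.
Total interest = total paid − principal = €15,481.41 − €14,800.00 = €681.41.

€681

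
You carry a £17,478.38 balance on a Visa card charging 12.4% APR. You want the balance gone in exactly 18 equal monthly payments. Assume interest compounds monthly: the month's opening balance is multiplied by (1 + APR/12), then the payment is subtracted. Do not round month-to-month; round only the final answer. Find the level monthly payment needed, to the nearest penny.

£1,069.12

Monthly rate r = 12.4%/12 = 1.03333% = 0.0103333.
Level-payment amortization: P = B₀·r / (1 − (1+r)^(−n)) = 17478.38·0.0103333 / (1 − 1.01033^(−18)).
Denominator 1 − (1+r)^(−18) = 0.168933588.
P = 180.61 / 0.168933588 ≈ 1069.12.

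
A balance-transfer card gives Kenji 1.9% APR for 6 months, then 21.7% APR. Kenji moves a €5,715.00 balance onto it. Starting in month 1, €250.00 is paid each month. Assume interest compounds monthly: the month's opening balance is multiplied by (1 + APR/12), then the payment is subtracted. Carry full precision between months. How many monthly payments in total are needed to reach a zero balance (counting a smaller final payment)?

Promo months 1–6 at r₀ = 1.9%/12 = 0.00158333; months 7+ at r₁ = 21.7%/12 = 0.0180833.
After month 6: iterate B ← B·(1+r₀) − €250.00 for 6 months → €4,263.56.
Then at r₁ with €250.00/mo: n₂ = −ln(1 − r₁·B/P)/ln(1+r₁) ≈ 20.58 → 21 more payments.

27 payments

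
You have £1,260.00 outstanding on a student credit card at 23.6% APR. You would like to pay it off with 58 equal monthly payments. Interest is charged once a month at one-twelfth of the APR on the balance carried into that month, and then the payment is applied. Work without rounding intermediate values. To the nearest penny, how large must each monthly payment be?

£36.61

Monthly rate r = 23.6%/12 = 1.96667% = 0.0196667.
Level-payment amortization: P = B₀·r / (1 − (1+r)^(−n)) = 1260.00·0.0196667 / (1 − 1.01967^(−58)).
Denominator 1 − (1+r)^(−58) = 0.676835901.
P = 24.78 / 0.676835901 ≈ 36.61.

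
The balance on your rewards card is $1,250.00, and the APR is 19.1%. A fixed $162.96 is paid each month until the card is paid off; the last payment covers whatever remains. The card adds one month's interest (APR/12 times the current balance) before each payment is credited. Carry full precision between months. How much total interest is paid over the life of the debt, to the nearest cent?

Monthly rate r = 19.1%/12 = 1.59167% = 0.0159167.
Payoff takes n = ⌈−ln(1 − rB₀/P)/ln(1+r)⌉ = ⌈8.246⌉ = 9 payments; the last is $40.29.
Total paid = 8·$162.96 + $40.29 = $1,343.97.
Total interest = total paid − principal = $1,343.97 − $1,250.00 = $93.97.

$93.97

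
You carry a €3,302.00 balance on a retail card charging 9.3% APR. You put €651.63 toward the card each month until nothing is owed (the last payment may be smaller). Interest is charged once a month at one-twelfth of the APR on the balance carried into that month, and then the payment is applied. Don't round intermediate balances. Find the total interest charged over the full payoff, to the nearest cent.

€80.01

Monthly rate r = 9.3%/12 = 0.775% = 0.00775.
Payoff takes n = ⌈−ln(1 − rB₀/P)/ln(1+r)⌉ = ⌈5.189⌉ = 6 payments; the last is €123.86.
Total paid = 5·€651.63 + €123.86 = €3,382.01.
Total interest = total paid − principal = €3,382.01 − €3,302.00 = €80.01.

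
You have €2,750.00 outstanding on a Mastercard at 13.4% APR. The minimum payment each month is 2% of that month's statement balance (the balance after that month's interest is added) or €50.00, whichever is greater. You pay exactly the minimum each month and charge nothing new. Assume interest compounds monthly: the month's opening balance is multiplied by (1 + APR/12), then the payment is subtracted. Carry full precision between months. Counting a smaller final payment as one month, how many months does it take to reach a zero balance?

Monthly rate r = 13.4%/12 = 1.11667% = 0.0111667.
While 2% of the post-interest balance exceeds €50.00, each month B ← (B·(1+r))·(1 − 0.02), i.e. B shrinks by the factor (1+r)·0.98 = 0.99094.
This holds for months 1–12. Entering month 13 the balance is €2,465.58; 2% of the post-interest balance is now below €50.00, so the flat €50.00 minimum applies from here.
From month 13 a fixed €50.00 at rate r clears €2,465.58 in 73 more payments. Total: 12 + 73 = 85 months.

85 months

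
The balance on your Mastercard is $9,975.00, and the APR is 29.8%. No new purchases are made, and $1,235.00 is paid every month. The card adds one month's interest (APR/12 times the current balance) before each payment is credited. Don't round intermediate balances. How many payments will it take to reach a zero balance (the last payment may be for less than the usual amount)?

10 payments

Monthly rate r = 29.8%/12 = 2.48333% = 0.0248333.
Recurrence: B ← B·(1+r) − $1,235.00.
Month 1: interest $247.71; balance after payment $8,987.71.
Month 2: interest $223.19; balance after payment $7,975.91.
Closed form: n = −ln(1 − rB₀/P)/ln(1+r) = −ln(0.79942)/ln(1.02483) ≈ 9.126, so the balance reaches zero during payment 10.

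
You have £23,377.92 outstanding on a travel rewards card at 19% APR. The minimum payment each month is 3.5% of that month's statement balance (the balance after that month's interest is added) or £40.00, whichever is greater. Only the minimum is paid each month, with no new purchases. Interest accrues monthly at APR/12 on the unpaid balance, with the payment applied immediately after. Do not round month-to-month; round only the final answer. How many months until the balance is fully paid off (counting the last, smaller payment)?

190 months

Monthly rate r = 19%/12 = 1.58333% = 0.0158333.
While 3.5% of the post-interest balance exceeds £40.00, each month B ← (B·(1+r))·(1 − 0.035), i.e. B shrinks by the factor (1+r)·0.965 = 0.98028.
This holds for months 1–153. Entering month 154 the balance is £1,110.00; 3.5% of the post-interest balance is now below £40.00, so the flat £40.00 minimum applies from here.
From month 154 a fixed £40.00 at rate r clears £1,110.00 in 37 more payments. Total: 153 + 37 = 190 months.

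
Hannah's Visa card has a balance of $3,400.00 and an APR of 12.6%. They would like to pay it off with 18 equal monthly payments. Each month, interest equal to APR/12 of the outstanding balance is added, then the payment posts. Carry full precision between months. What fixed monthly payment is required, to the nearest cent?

Monthly rate r = 12.6%/12 = 1.05% = 0.0105.
Level-payment amortization: P = B₀·r / (1 − (1+r)^(−n)) = 3400.00·0.0105 / (1 − 1.0105^(−18)).
Denominator 1 − (1+r)^(−18) = 0.171397425.
P = 35.7 / 0.171397425 ≈ 208.29.

$208.29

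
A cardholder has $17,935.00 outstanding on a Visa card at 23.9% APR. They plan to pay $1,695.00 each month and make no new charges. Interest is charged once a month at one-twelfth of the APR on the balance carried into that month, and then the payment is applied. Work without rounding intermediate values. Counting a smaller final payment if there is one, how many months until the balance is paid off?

13 payments

Monthly rate r = 23.9%/12 = 1.99167% = 0.0199167.
Recurrence: B ← B·(1+r) − $1,695.00.
Month 1: interest $357.21; balance after payment $16,597.21.
Month 2: interest $330.56; balance after payment $15,232.77.
Closed form: n = −ln(1 − rB₀/P)/ln(1+r) = −ln(0.78926)/ln(1.01992) ≈ 12.000, so the balance reaches zero during payment 13.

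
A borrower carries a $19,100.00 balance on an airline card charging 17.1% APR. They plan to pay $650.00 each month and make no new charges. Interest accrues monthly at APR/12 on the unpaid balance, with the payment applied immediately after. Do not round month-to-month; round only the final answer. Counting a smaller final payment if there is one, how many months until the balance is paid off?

39 months

Monthly rate r = 17.1%/12 = 1.425% = 0.01425.
Recurrence: B ← B·(1+r) − $650.00.
Month 1: interest $272.18; balance after payment $18,722.17.
Month 2: interest $266.79; balance after payment $18,338.97.
Closed form: n = −ln(1 − rB₀/P)/ln(1+r) = −ln(0.58127)/ln(1.01425) ≈ 38.344, so the balance reaches zero during payment 39.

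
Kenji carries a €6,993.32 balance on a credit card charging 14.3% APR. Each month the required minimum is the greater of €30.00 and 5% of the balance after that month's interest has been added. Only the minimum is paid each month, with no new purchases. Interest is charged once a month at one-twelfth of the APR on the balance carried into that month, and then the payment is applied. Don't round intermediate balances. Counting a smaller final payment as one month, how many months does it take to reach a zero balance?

86 months

Monthly rate r = 14.3%/12 = 1.19167% = 0.0119167.
While 5% of the post-interest balance exceeds €30.00, each month B ← (B·(1+r))·(1 − 0.05), i.e. B shrinks by the factor (1+r)·0.95 = 0.96132.
This holds for months 1–63. Entering month 64 the balance is €582.63; 5% of the post-interest balance is now below €30.00, so the flat €30.00 minimum applies from here.
From month 64 a fixed €30.00 at rate r clears €582.63 in 23 more payments. Total: 63 + 23 = 86 months.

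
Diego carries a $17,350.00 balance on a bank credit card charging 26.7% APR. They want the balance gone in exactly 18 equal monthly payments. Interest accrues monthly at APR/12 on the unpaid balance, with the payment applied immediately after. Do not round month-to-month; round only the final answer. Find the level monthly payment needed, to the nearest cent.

$1,180.30

Monthly rate r = 26.7%/12 = 2.225% = 0.02225.
Level-payment amortization: P = B₀·r / (1 − (1+r)^(−n)) = 17350.00·0.02225 / (1 − 1.02225^(−18)).
Denominator 1 − (1+r)^(−18) = 0.327066957.
P = 386.037 / 0.327066957 ≈ 1180.30.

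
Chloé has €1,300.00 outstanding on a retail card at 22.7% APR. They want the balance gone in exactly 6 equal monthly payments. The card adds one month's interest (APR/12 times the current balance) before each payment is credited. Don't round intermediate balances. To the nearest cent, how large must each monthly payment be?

€231.24

Monthly rate r = 22.7%/12 = 1.89167% = 0.0189167.
Level-payment amortization: P = B₀·r / (1 − (1+r)^(−n)) = 1300.00·0.0189167 / (1 − 1.01892^(−6)).
Denominator 1 − (1+r)^(−6) = 0.106348882.
P = 24.5917 / 0.106348882 ≈ 231.24.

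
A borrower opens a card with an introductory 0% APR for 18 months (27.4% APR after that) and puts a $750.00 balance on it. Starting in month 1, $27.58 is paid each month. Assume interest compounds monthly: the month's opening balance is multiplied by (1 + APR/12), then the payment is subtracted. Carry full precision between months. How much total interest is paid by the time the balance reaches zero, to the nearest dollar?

$34

Promo months 1–18 at r₀ = 0%/12 = 0; months 19+ at r₁ = 27.4%/12 = 0.0228333.
After month 18 (no interest yet): B = $750.00 − 18·$27.58 = $253.56.
Then at r₁ with $27.58/mo: n₂ = −ln(1 − r₁·B/P)/ln(1+r₁) ≈ 10.44 → 11 more payments.
Total paid = 28·$27.58 + $12.12 = $784.36; interest = $784.36 − $750.00 = $34.36.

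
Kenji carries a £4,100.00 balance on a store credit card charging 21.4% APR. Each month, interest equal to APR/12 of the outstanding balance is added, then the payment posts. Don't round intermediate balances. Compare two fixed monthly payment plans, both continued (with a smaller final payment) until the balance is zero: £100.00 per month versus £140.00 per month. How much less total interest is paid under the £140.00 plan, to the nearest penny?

£1,581.18

Monthly rate r = 21.4%/12 = 1.78333% = 0.0178333.
At £100.00/mo: n = ⌈−ln(1 − rB₀/P)/ln(1+r)⌉ = 75 payments (last £32.02); total interest = total paid − £4,100.00 = £3,332.02.
At £140.00/mo: 42 payments (last £110.84); total interest £1,750.84.
Interest saved = £3,332.02 − £1,750.84 = £1,581.18.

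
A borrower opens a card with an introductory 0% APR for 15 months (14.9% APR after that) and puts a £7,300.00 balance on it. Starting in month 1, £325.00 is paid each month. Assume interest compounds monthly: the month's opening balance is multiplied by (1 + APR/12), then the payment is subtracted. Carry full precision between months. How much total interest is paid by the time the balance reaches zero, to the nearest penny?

£135.77

Promo months 1–15 at r₀ = 0%/12 = 0; months 16+ at r₁ = 14.9%/12 = 0.0124167.
After month 15 (no interest yet): B = £7,300.00 − 15·£325.00 = £2,425.00.
Then at r₁ with £325.00/mo: n₂ = −ln(1 − r₁·B/P)/ln(1+r₁) ≈ 7.88 → 8 more payments.
Total paid = 22·£325.00 + £285.77 = £7,435.77; interest = £7,435.77 − £7,300.00 = £135.77.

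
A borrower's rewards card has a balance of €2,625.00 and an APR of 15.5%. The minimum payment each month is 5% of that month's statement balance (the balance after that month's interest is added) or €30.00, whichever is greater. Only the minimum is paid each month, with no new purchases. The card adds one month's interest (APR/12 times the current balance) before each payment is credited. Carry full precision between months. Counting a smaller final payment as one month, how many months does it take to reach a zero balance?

62 months

Monthly rate r = 15.5%/12 = 1.29167% = 0.0129167.
While 5% of the post-interest balance exceeds €30.00, each month B ← (B·(1+r))·(1 − 0.05), i.e. B shrinks by the factor (1+r)·0.95 = 0.96227.
This holds for months 1–39. Entering month 40 the balance is €585.77; 5% of the post-interest balance is now below €30.00, so the flat €30.00 minimum applies from here.
From month 40 a fixed €30.00 at rate r clears €585.77 in 23 more payments. Total: 39 + 23 = 62 months.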